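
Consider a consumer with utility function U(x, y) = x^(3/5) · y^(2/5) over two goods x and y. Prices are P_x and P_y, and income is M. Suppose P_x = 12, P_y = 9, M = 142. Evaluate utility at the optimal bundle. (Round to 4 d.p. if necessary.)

V = 6.7733

Tangency: MRS = (3/2)·y/x = P_x/P_y.
Rearranging, P_y·y = (2/3)·P_x·x. Substituting into the budget gives P_x·x·(1 + (2/3)) = M.
Demand: x*(P_x,P_y,M) = 0.6·M/P_x and y* = 0.4·M/P_y.
At P_x=12, P_y=9, M=142: x* = 0.6·142/12 = 7.1, y* = 6.3111.
Utility at the optimum: U(7.1, 6.3111) = 6.7733.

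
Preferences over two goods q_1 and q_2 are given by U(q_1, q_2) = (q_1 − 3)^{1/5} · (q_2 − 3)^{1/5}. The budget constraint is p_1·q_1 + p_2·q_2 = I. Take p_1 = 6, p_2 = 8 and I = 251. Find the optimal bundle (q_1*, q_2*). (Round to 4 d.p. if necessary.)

q_1* = 20.4167, q_2* = 16.0625

Substituting into the budget: q_1* = 3 + 0.5·(I − 3·p_1 − 3·p_2)/p_1, and q_2* = 3 + 0.5·(…)/p_2.
Discretionary income = 251 − 3·6 − 3·8 = 209; q_1* = 3 + 0.5·209/6 = 20.4167; q_2* = 3 + 0.5·209/8 = 16.0625.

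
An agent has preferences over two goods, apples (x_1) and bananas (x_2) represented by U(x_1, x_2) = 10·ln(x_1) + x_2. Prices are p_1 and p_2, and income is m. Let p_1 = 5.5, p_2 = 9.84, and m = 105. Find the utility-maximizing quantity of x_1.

x_1* = 17.8909

MU_x_1 = 10/x_1, MU_x_2 = 1. Tangency: 10/x_1 = p_1/p_2.
So x_1*(p_1,p_2) = 10·p_2/p_1, independent of income; and x_2* = (m − 10·p_2)/p_2.
At the given prices: x_1* = 10·9.84/5.5 = 17.8909.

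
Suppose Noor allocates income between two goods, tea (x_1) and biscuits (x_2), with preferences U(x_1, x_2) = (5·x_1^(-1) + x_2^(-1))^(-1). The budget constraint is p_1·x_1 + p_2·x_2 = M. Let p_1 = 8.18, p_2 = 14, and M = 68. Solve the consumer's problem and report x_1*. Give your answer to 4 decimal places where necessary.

From the CES first-order condition, 5·(x_2/x_1)^(2) = p_1/p_2.
Hence x_2/x_1 = ((1/5)·p_1/p_2)^(1/(2)), i.e. raised to the 0.5 power.
With the ratio pinned down, the budget gives x_1* = M/(p_1 + p_2·(x_2/x_1)) and x_2* = (x_2/x_1)·x_1*.
Numerically x_2/x_1 = 0.341844, so x_1* = 68/(8.18 + 14·0.341844) = 5.2446.

x_1* = 5.2446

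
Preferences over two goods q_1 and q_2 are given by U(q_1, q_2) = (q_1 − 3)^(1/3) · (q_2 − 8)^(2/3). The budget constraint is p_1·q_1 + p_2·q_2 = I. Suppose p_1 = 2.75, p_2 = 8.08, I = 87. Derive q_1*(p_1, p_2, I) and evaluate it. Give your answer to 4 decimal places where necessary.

Let q_1' = q_1−3, q_2' = q_2−8. MRS = (1/2)·q_2'/q_1' = p_1/p_2.
After buying the subsistence bundle (3, 8), a share 1/3 of the remaining income goes to q_1: q_1* = 3 + 1/3·(I − 3p_1 − 8p_2)/p_1.
Discretionary income = 87 − 3·2.75 − 8·8.08 = 14.11; q_1* = 3 + 1/3·14.11/2.75 = 4.7103.

q_1* = 4.7103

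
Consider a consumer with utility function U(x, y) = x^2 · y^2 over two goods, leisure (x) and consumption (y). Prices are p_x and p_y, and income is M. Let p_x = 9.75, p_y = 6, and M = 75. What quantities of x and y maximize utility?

x* = 3.8462, y* = 6.25

Tangency: MRS = y/x = p_x/p_y.
Rearranging, p_y·y = p_x·x. Substituting into the budget gives p_x·x·(1 + 1) = M.
Demand: x*(p_x,p_y,M) = 0.5·M/p_x and y* = 0.5·M/p_y.
At p_x=9.75, p_y=6, M=75: x* = 0.5·75/9.75 = 3.8462, y* = 6.25.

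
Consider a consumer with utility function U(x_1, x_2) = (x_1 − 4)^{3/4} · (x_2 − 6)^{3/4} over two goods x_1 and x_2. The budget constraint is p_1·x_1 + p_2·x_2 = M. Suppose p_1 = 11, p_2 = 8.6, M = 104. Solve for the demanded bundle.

x_1* = 4.3818, x_2* = 6.4884

Discretionary income = 104 − 4·11 − 6·8.6 = 8.4; x_1* = 4 + 0.5·8.4/11 = 4.3818; x_2* = 6 + 0.5·8.4/8.6 = 6.4884.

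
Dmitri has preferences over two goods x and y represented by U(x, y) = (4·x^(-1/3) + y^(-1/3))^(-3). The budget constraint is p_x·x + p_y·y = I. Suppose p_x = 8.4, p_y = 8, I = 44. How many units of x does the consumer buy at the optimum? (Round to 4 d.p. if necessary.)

x* = 3.8822

With the ratio pinned down, the budget gives x* = I/(p_x + p_y·(y/x)) and y* = (y/x)·x*.
Numerically y/x = 0.36673, so x* = 44/(8.4 + 8·0.36673) = 3.8822.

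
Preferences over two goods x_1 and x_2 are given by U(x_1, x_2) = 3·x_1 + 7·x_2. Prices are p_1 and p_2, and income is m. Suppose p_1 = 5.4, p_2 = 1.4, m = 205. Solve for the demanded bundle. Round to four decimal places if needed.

x_2 gives more utility per dollar, so spend all income on x_2: x_2* = m/p_2, x_1* = 0.
Numerically: x_1* = 0, x_2* = 146.4286.

x_1* = 0, x_2* = 146.4286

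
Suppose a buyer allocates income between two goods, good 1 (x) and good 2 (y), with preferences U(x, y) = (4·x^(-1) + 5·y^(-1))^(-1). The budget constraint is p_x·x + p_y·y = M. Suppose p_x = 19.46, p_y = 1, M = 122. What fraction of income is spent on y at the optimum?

share on y = 0.2022

MU_x ∝ 4·x^(-2), MU_y ∝ 5·y^(-2), so MRS = (4/5)·(y/x)^(2) = p_x/p_y.
Solve for the ratio: y/x = [(5/4)·p_x/p_y]^(0.5).
Substitute y = (y/x)·x into the budget: x* = M/(p_x + p_y·(y/x)).
Numerically y/x = 4.932038, so x* = 122/(19.46 + 1·4.932038) = 5.0016 and y* = 4.932038·5.0016 = 24.6682.
Expenditure on y: 1·24.6682 = 24.6682; share = 0.2022.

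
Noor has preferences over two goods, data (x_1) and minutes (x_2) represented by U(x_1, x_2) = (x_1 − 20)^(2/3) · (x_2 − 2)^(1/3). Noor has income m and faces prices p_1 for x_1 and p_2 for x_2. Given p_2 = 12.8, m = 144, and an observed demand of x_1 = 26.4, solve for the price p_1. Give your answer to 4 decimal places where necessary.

p_1 = 4

Let x_1' = x_1−20, x_2' = x_2−2. MRS = 2·x_2'/x_1' = p_1/p_2.
After buying the subsistence bundle (20, 2), a share 2/3 of the remaining income goes to x_1: x_1* = 20 + 2/3·(m − 20p_1 − 2p_2)/p_1.
Set x_1* = 26.4 in the demand function and solve for p_1: p_1 = 4.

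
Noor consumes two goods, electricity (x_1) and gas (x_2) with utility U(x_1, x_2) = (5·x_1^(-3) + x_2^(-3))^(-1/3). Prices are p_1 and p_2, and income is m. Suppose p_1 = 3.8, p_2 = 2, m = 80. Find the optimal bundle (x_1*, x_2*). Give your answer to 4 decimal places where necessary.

MU_x_1 ∝ 5·x_1^(-4), MU_x_2 ∝ x_2^(-4), so MRS = 5·(x_2/x_1)^(4) = p_1/p_2.
Solve for the ratio: x_2/x_1 = [(1/5)·p_1/p_2]^(0.25).
Substitute x_2 = (x_2/x_1)·x_1 into the budget: x_1* = m/(p_1 + p_2·(x_2/x_1)).
Numerically x_2/x_1 = 0.785138, so x_1* = 80/(3.8 + 2·0.785138) = 14.8968 and x_2* = 0.785138·14.8968 = 11.6961.

x_1* = 14.8968, x_2* = 11.6961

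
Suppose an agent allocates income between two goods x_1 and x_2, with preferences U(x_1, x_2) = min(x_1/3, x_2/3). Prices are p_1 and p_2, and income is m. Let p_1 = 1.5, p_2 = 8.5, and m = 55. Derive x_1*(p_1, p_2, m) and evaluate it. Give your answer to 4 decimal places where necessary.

x_1* = 5.5

With perfect complements, no substitution: consume in ratio x_1:x_2 = 3:3.
Budget: p_1·x_1 + p_2·x_1 = m, so (3·p_1 + 3·p_2)·x_1 = 3·m.
Demand: x_1*(p_1,p_2,m) = 3·m/(3·p_1 + 3·p_2), x_2* = 3·m/(3·p_1 + 3·p_2).
Here 3·1.5 + 3·8.5 = 30, giving x_1* = 5.5.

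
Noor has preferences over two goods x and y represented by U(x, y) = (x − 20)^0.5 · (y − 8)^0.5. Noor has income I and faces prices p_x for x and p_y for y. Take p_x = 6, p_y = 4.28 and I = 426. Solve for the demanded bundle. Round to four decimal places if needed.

x* = 42.6467, y* = 39.7477

This is Cobb-Douglas in (x−20, y−8): tangency gives 0.5·p_y·(y−8) = 0.5·p_x·(x−20).
Substituting into the budget: x* = 20 + 0.5·(I − 20·p_x − 8·p_y)/p_x, and y* = 8 + 0.5·(…)/p_y.
Discretionary income = 426 − 20·6 − 8·4.28 = 271.76; x* = 20 + 0.5·271.76/6 = 42.6467; y* = 8 + 0.5·271.76/4.28 = 39.7477.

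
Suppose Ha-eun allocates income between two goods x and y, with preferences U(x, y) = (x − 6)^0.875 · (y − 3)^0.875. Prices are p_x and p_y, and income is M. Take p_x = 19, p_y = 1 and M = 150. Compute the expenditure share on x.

After buying the subsistence bundle (6, 3), a share 0.5 of the remaining income goes to x: x* = 6 + 0.5·(M − 6p_x − 3p_y)/p_x.
Discretionary income = 150 − 6·19 − 3·1 = 33; x* = 6 + 0.5·33/19 = 6.8684; y* = 3 + 0.5·33/1 = 19.5.
Expenditure on x: 19·6.8684 = 130.5; share = 0.87.

share on x = 0.87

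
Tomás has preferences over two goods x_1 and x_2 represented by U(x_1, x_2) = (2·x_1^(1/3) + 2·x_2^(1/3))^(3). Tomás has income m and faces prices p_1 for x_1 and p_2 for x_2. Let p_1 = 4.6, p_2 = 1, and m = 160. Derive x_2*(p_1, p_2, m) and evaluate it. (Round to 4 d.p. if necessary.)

MRS = MU_x_1/MU_x_2 = (x_2/x_1)^(2/3). Set equal to p_1/p_2.
Solve for the ratio: x_2/x_1 = [p_1/p_2]^(1.5).
Substitute x_2 = (x_2/x_1)·x_1 into the budget: x_1* = m/(p_1 + p_2·(x_2/x_1)).
Numerically x_2/x_1 = 9.865901, so x_1* = 160/(4.6 + 1·9.865901) = 11.0605 and x_2* = 9.865901·11.0605 = 109.1217.

x_2* = 109.1217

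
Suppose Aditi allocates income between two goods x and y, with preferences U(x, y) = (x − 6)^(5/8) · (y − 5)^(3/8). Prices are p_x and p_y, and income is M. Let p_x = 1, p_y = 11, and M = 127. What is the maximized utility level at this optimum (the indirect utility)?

V = 13.8583

This is Cobb-Douglas in (x−6, y−5): tangency gives 0.625·p_y·(y−5) = 0.375·p_x·(x−6).
Substituting into the budget: x* = 6 + 0.625·(M − 6·p_x − 5·p_y)/p_x, and y* = 5 + 0.375·(…)/p_y.
Discretionary income = 127 − 6·1 − 5·11 = 66; x* = 6 + 0.625·66/1 = 47.25; y* = 5 + 0.375·66/11 = 7.25.
Utility at the optimum: U(47.25, 7.25) = 13.8583.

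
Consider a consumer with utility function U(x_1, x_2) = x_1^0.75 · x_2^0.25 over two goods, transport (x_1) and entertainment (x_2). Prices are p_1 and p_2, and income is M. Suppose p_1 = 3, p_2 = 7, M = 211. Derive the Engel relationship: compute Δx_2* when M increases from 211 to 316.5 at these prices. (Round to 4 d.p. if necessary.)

MU_x_1/MU_x_2 = (0.75·x_2)/(0.25·x_1); tangency sets this equal to p_1/p_2.
So 0.75·p_2·x_2 = 0.25·p_1·x_1; combined with the budget, a share 0.75 of income goes to x_1.
Demand: x_1*(p_1,p_2,M) = 0.75·M/p_1 and x_2* = 0.25·M/p_2.
At p_1=3, p_2=7, M=211: x_2* = 0.25·211/7 = 7.5357.
At M' = 316.5: x_2* = 11.3036. Change: 11.3036 − 7.5357 = 3.7679.

Δx_2* = 3.7679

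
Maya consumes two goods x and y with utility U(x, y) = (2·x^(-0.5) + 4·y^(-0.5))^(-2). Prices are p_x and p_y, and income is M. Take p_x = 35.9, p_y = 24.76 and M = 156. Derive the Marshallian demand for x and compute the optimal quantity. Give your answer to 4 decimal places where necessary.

x* = 1.8087

From the CES first-order condition, (1/2)·(y/x)^(1.5) = p_x/p_y.
Hence y/x = (2·p_x/p_y)^(1/(1.5)), i.e. raised to the 2/3 power.
With the ratio pinned down, the budget gives x* = M/(p_x + p_y·(y/x)) and y* = (y/x)·x*.
Numerically y/x = 2.033524, so x* = 156/(35.9 + 24.76·2.033524) = 1.8087.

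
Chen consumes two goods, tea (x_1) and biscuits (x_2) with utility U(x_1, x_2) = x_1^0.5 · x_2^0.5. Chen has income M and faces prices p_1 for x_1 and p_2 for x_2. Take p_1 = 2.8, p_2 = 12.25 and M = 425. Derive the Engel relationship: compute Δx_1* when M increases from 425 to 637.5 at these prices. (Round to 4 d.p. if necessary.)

MU_x_1/MU_x_2 = (0.5·x_2)/(0.5·x_1); tangency sets this equal to p_1/p_2.
Rearranging, p_2·x_2 = p_1·x_1. Substituting into the budget gives p_1·x_1·(1 + 1) = M.
Demand: x_1*(p_1,p_2,M) = 0.5·M/p_1 and x_2* = 0.5·M/p_2.
At p_1=2.8, p_2=12.25, M=425: x_1* = 0.5·425/2.8 = 75.8929.
At M' = 637.5: x_1* = 113.8393. Change: 113.8393 − 75.8929 = 37.9464.

Δx_1* = 37.9464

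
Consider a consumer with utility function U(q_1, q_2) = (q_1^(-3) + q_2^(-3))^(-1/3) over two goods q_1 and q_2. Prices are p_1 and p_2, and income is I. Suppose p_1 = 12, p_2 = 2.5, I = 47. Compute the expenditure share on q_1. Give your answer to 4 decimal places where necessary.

share on q_1 = 0.7643

MRS = MU_q_1/MU_q_2 = (q_2/q_1)^(4). Set equal to p_1/p_2.
Hence q_2/q_1 = (p_1/p_2)^(1/(4)), i.e. raised to the 0.25 power.
Substitute q_2 = (q_2/q_1)·q_1 into the budget: q_1* = I/(p_1 + p_2·(q_2/q_1)).
Numerically q_2/q_1 = 1.480166, so q_1* = 47/(12 + 2.5·1.480166) = 2.9936 and q_2* = 1.480166·2.9936 = 4.431.
Expenditure on q_1: 12·2.9936 = 35.9226; share = 0.7643.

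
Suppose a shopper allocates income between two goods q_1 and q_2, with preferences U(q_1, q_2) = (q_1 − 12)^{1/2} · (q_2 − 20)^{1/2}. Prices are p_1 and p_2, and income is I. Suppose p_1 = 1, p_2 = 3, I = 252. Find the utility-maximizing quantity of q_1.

q_1* = 102

MRS = (q_2−20)/(q_1−12). Tangency with p_1/p_2 gives q_2−20 = (p_1/p_2)·(q_1−12).
Substituting into the budget: q_1* = 12 + 0.5·(I − 12·p_1 − 20·p_2)/p_1, and q_2* = 20 + 0.5·(…)/p_2.
Discretionary income = 252 − 12·1 − 20·3 = 180; q_1* = 12 + 0.5·180/1 = 102.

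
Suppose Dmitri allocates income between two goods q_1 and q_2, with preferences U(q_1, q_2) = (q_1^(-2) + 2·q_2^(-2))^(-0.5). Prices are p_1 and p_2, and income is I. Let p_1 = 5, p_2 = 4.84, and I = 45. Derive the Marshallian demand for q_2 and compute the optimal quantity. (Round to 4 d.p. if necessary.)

With the ratio pinned down, the budget gives q_1* = I/(p_1 + p_2·(q_2/q_1)) and q_2* = (q_2/q_1)·q_1*.
Numerically q_2/q_1 = 1.273654, so q_1* = 45/(5 + 4.84·1.273654) = 4.0306 and q_2* = 1.273654·4.0306 = 5.1336.

q_2* = 5.1336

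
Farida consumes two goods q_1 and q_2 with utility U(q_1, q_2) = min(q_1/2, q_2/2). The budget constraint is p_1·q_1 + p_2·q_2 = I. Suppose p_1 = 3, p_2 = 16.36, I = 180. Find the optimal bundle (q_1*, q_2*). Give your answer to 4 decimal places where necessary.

Leontief preferences: the optimum is at the kink where q_1/2 = q_2/2, i.e. q_2 = q_1.
Budget: p_1·q_1 + p_2·q_1 = I, so (2·p_1 + 2·p_2)·q_1 = 2·I.
Demand: q_1*(p_1,p_2,I) = 2·I/(2·p_1 + 2·p_2), q_2* = 2·I/(2·p_1 + 2·p_2).
Here 2·3 + 2·16.36 = 38.72, giving q_1* = 9.2975 and q_2* = 9.2975.

q_1* = 9.2975, q_2* = 9.2975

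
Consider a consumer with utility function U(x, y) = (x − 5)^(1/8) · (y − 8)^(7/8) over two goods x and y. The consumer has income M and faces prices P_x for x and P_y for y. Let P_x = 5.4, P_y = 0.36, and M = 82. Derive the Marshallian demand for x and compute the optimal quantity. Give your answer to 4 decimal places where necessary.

x* = 6.2065

Substituting into the budget: x* = 5 + 0.125·(M − 5·P_x − 8·P_y)/P_x, and y* = 8 + 0.875·(…)/P_y.
Discretionary income = 82 − 5·5.4 − 8·0.36 = 52.12; x* = 5 + 0.125·52.12/5.4 = 6.2065.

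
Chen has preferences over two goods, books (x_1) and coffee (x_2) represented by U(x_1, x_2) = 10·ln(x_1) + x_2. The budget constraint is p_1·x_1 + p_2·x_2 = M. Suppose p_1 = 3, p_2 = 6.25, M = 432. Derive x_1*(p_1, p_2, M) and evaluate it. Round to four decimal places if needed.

x_1* = 20.8333

Set MRS = p_1/p_2: (10/x_1)/1 = p_1/p_2.
So x_1*(p_1,p_2) = 10·p_2/p_1, independent of income; and x_2* = (M − 10·p_2)/p_2.
At the given prices: x_1* = 10·6.25/3 = 20.8333.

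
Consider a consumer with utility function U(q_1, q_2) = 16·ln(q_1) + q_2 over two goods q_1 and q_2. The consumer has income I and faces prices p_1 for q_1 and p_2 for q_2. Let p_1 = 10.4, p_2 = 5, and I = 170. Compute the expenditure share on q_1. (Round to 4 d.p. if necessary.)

MU_q_1 = 16/q_1, MU_q_2 = 1. Tangency: 16/q_1 = p_1/p_2.
So q_1*(p_1,p_2) = 16·p_2/p_1, independent of income; and q_2* = (I − 16·p_2)/p_2.
At the given prices: q_1* = 16·5/10.4 = 7.6923, and q_2* = 18.
Expenditure on q_1: 10.4·7.6923 = 80; share = 0.4706.

share on q_1 = 0.4706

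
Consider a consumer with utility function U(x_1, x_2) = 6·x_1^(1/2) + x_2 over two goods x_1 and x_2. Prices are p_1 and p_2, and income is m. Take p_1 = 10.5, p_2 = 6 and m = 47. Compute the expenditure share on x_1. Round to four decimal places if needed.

Set MRS = p_1/p_2: 3·x_1^(−1/2) = p_1/p_2.
Solve: √x_1 = 3·p_2/p_1, so x_1*(p_1,p_2) = (3·p_2/p_1)², and x_2* = (m − p_1·x_1*)/p_2.
Plugging in: x_1* = (3·6/10.5)² = 2.9388, x_2* = 2.6905.
Expenditure on x_1: 10.5·2.9388 = 30.8571; share = 0.6565.

share on x_1 = 0.6565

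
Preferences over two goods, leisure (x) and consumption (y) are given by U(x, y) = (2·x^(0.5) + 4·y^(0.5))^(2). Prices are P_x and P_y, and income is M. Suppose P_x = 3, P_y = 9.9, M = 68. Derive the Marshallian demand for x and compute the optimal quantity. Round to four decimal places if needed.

x* = 10.2466

With the ratio pinned down, the budget gives x* = M/(P_x + P_y·(y/x)) and y* = (y/x)·x*.
Numerically y/x = 0.367309, so x* = 68/(3 + 9.9·0.367309) = 10.2466.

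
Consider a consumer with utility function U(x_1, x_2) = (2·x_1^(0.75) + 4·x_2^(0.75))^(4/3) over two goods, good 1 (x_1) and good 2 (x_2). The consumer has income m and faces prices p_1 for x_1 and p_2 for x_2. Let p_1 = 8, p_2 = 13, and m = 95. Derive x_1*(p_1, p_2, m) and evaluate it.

x_1* = 2.5112

MRS = MU_x_1/MU_x_2 = (1/2)·(x_2/x_1)^(0.25). Set equal to p_1/p_2.
Solve for the ratio: x_2/x_1 = [2·p_1/p_2]^(4).
With the ratio pinned down, the budget gives x_1* = m/(p_1 + p_2·(x_2/x_1)) and x_2* = (x_2/x_1)·x_1*.
Numerically x_2/x_1 = 2.294598, so x_1* = 95/(8 + 13·2.294598) = 2.5112.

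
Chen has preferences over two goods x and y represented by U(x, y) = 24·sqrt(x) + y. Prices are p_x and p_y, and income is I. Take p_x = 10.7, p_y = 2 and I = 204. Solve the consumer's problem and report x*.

Utility is quasi-linear in y; the FOC for x is 12/√x = p_x/p_y.
Solve: √x = 12·p_y/p_x, so x*(p_x,p_y) = (12·p_y/p_x)², and y* = (I − p_x·x*)/p_y.
Plugging in: x* = (12·2/10.7)² = 5.031.

x* = 5.031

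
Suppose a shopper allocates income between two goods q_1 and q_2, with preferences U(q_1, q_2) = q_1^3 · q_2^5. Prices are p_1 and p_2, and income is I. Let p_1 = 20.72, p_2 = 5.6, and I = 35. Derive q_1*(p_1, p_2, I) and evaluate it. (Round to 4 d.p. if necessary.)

q_1* = 0.6334

Demand: q_1*(p_1,p_2,I) = 0.375·I/p_1 and q_2* = 0.625·I/p_2.
At p_1=20.72, p_2=5.6, I=35: q_1* = 0.375·35/20.72 = 0.6334.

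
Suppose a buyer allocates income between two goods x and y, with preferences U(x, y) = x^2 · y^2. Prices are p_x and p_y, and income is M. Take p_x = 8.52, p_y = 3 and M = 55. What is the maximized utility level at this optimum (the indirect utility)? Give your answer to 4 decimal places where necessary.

MU_x/MU_y = (2·y)/(2·x); tangency sets this equal to p_x/p_y.
Rearranging, p_y·y = p_x·x. Substituting into the budget gives p_x·x·(1 + 1) = M.
Demand: x*(p_x,p_y,M) = 0.5·M/p_x and y* = 0.5·M/p_y.
At p_x=8.52, p_y=3, M=55: x* = 0.5·55/8.52 = 3.2277, y* = 9.1667.
Utility at the optimum: U(3.2277, 9.1667) = 875.4051.

V = 875.4051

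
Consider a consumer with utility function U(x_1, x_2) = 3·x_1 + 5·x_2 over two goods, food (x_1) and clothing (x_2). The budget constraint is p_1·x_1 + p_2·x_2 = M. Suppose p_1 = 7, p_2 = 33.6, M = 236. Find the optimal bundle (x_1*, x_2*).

Linear utility — the consumer picks whichever good has higher MU/price: 3/7 = 0.4286 vs 5/33.6 = 0.1488.
x_1 gives more utility per dollar, so spend all income on x_1: x_1* = M/p_1, x_2* = 0.
Numerically: x_1* = 33.7143, x_2* = 0.

x_1* = 33.7143, x_2* = 0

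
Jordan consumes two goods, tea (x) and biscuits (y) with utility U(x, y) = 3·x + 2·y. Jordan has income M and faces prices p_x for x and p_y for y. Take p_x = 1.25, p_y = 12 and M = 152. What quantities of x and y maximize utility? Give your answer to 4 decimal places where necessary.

Numerically: x* = 121.6, y* = 0.

x* = 121.6, y* = 0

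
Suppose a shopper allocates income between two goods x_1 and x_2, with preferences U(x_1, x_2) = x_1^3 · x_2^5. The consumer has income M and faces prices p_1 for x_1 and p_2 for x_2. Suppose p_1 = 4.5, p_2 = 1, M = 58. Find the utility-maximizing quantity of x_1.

MU_x_1/MU_x_2 = (3·x_2)/(5·x_1); tangency sets this equal to p_1/p_2.
Rearranging, p_2·x_2 = (5/3)·p_1·x_1. Substituting into the budget gives p_1·x_1·(1 + (5/3)) = M.
Demand: x_1*(p_1,p_2,M) = 0.375·M/p_1 and x_2* = 0.625·M/p_2.
At p_1=4.5, p_2=1, M=58: x_1* = 0.375·58/4.5 = 4.8333.

x_1* = 4.8333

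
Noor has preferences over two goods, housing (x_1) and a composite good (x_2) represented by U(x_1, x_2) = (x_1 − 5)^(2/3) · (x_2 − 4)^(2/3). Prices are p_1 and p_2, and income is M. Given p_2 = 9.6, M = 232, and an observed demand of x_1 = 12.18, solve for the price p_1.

Let x_1' = x_1−5, x_2' = x_2−4. MRS = x_2'/x_1' = p_1/p_2.
Substituting into the budget: x_1* = 5 + 0.5·(M − 5·p_1 − 4·p_2)/p_1, and x_2* = 4 + 0.5·(…)/p_2.
Set x_1* = 12.18 in the demand function and solve for p_1: p_1 = 10.

p_1 = 10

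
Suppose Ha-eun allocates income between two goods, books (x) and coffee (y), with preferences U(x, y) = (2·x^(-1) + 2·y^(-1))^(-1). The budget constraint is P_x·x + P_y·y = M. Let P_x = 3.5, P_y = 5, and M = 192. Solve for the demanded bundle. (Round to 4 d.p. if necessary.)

x* = 24.9893, y* = 20.9075

MU_x ∝ 2·x^(-2), MU_y ∝ 2·y^(-2), so MRS = (y/x)^(2) = P_x/P_y.
Solve for the ratio: y/x = [P_x/P_y]^(0.5).
Substitute y = (y/x)·x into the budget: x* = M/(P_x + P_y·(y/x)).
Numerically y/x = 0.83666, so x* = 192/(3.5 + 5·0.83666) = 24.9893 and y* = 0.83666·24.9893 = 20.9075.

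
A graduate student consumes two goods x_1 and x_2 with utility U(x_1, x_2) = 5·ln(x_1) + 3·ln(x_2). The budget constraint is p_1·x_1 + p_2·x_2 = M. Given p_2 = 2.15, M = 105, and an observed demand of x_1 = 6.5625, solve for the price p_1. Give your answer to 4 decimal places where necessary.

p_1 = 10

The MRS is (5/3)·x_2/x_1. Set MRS = p_1/p_2.
Rearranging, p_2·x_2 = (3/5)·p_1·x_1. Substituting into the budget gives p_1·x_1·(1 + (3/5)) = M.
Demand: x_1*(p_1,p_2,M) = 0.625·M/p_1 and x_2* = 0.375·M/p_2.
Set x_1* = 6.5625 in the demand function and solve for p_1: p_1 = 10.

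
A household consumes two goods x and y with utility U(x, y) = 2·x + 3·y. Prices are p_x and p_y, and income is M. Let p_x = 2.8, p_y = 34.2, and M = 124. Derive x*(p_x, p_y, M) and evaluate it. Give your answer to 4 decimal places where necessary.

Linear utility — the consumer picks whichever good has higher MU/price: 2/2.8 = 0.7143 vs 3/34.2 = 0.0877.
x gives more utility per dollar, so spend all income on x: x* = M/p_x, y* = 0.
Numerically: x* = 44.2857, y* = 0.

x* = 44.2857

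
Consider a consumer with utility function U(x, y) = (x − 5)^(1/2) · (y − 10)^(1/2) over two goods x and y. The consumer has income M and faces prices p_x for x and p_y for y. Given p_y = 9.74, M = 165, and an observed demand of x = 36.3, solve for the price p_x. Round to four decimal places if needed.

This is Cobb-Douglas in (x−5, y−10): tangency gives 0.5·p_y·(y−10) = 0.5·p_x·(x−5).
Substituting into the budget: x* = 5 + 0.5·(M − 5·p_x − 10·p_y)/p_x, and y* = 10 + 0.5·(…)/p_y.
Set x* = 36.3 in the demand function and solve for p_x: p_x = 1.

p_x = 1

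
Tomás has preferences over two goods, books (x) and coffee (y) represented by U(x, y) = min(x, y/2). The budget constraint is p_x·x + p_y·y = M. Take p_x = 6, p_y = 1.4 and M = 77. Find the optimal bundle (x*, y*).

With perfect complements, no substitution: consume in ratio x:y = 1:2.
Budget: p_x·x + p_y·2·x = M, so (p_x + 2·p_y)·x = M.
Demand: x*(p_x,p_y,M) = M/(p_x + 2·p_y), y* = 2·M/(p_x + 2·p_y).
Here 6 + 2·1.4 = 8.8, giving x* = 8.75 and y* = 17.5.

x* = 8.75, y* = 17.5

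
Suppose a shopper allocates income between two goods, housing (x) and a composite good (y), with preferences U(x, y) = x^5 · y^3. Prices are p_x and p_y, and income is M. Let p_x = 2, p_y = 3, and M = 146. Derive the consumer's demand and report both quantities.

Tangency: MRS = (5/3)·y/x = p_x/p_y.
Rearranging, p_y·y = (3/5)·p_x·x. Substituting into the budget gives p_x·x·(1 + (3/5)) = M.
Demand: x*(p_x,p_y,M) = 0.625·M/p_x and y* = 0.375·M/p_y.
At p_x=2, p_y=3, M=146: x* = 0.625·146/2 = 45.625, y* = 18.25.

x* = 45.625, y* = 18.25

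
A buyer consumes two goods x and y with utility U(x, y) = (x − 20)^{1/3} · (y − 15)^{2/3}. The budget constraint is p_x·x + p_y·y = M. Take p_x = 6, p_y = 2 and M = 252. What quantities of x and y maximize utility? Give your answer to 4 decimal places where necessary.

Let x' = x−20, y' = y−15. MRS = (1/2)·y'/x' = p_x/p_y.
After buying the subsistence bundle (20, 15), a share 1/3 of the remaining income goes to x: x* = 20 + 1/3·(M − 20p_x − 15p_y)/p_x.
Discretionary income = 252 − 20·6 − 15·2 = 102; x* = 20 + 1/3·102/6 = 25.6667; y* = 15 + 2/3·102/2 = 49.

x* = 25.6667, y* = 49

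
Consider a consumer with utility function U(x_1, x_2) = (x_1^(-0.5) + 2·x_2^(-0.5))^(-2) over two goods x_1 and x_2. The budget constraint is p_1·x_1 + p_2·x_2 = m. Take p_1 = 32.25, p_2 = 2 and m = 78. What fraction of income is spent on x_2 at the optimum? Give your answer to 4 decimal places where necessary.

Numerically x_2/x_1 = 10.131797, so x_1* = 78/(32.25 + 2·10.131797) = 1.4853 and x_2* = 10.131797·1.4853 = 15.0491.
Expenditure on x_2: 2·15.0491 = 30.0981; share = 0.3859.

share on x_2 = 0.3859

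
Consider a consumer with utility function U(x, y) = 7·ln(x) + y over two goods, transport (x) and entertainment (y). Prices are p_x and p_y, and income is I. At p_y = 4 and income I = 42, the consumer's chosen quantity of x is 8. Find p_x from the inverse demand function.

p_x = 3.5

Set MRS = p_x/p_y: (7/x)/1 = p_x/p_y.
So x*(p_x,p_y) = 7·p_y/p_x, independent of income; and y* = (I − 7·p_y)/p_y.
Set x* = 8 in the demand function and solve for p_x: p_x = 3.5.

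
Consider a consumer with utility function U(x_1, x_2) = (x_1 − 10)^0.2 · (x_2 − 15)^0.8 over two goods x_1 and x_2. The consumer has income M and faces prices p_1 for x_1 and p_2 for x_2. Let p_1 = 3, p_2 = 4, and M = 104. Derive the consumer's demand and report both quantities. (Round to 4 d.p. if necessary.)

MRS = (1/4)·(x_2−15)/(x_1−10). Tangency with p_1/p_2 gives x_2−15 = 4·(p_1/p_2)·(x_1−10).
After buying the subsistence bundle (10, 15), a share 0.2 of the remaining income goes to x_1: x_1* = 10 + 0.2·(M − 10p_1 − 15p_2)/p_1.
Discretionary income = 104 − 10·3 − 15·4 = 14; x_1* = 10 + 0.2·14/3 = 10.9333; x_2* = 15 + 0.8·14/4 = 17.8.

x_1* = 10.9333, x_2* = 17.8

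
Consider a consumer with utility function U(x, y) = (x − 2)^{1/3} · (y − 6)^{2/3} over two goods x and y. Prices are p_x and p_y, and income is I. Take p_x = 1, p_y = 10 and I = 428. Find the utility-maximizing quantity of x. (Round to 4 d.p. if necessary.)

This is Cobb-Douglas in (x−2, y−6): tangency gives 1/3·p_y·(y−6) = 2/3·p_x·(x−2).
After buying the subsistence bundle (2, 6), a share 1/3 of the remaining income goes to x: x* = 2 + 1/3·(I − 2p_x − 6p_y)/p_x.
Discretionary income = 428 − 2·1 − 6·10 = 366; x* = 2 + 1/3·366/1 = 124.

x* = 124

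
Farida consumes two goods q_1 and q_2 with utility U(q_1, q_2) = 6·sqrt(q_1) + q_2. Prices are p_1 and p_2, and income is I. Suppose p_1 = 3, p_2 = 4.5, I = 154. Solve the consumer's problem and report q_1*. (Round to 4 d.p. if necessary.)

Plugging in: q_1* = (3·4.5/3)² = 20.25.

q_1* = 20.25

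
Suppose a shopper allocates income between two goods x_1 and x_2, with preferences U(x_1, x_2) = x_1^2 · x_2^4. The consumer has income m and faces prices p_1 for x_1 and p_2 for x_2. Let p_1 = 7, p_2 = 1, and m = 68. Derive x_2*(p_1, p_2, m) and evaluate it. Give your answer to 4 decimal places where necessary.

x_2* = 45.3333

The MRS is (1/2)·x_2/x_1. Set MRS = p_1/p_2.
So 2·p_2·x_2 = 4·p_1·x_1; combined with the budget, a share 1/3 of income goes to x_1.
Demand: x_1*(p_1,p_2,m) = 1/3·m/p_1 and x_2* = 2/3·m/p_2.
At p_1=7, p_2=1, m=68: x_2* = 2/3·68/1 = 45.3333.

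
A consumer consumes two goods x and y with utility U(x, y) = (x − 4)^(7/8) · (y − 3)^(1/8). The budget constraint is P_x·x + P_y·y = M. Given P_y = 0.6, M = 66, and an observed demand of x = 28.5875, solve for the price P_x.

Let x' = x−4, y' = y−3. MRS = 7·y'/x' = P_x/P_y.
After buying the subsistence bundle (4, 3), a share 0.875 of the remaining income goes to x: x* = 4 + 0.875·(M − 4P_x − 3P_y)/P_x.
Set x* = 28.5875 in the demand function and solve for P_x: P_x = 2.

P_x = 2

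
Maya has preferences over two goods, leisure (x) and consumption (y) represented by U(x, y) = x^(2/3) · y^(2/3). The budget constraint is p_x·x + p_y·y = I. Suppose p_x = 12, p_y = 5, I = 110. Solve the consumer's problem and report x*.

x* = 4.5833

The MRS is y/x. Set MRS = p_x/p_y.
So 2/3·p_y·y = 2/3·p_x·x; combined with the budget, a share 0.5 of income goes to x.
Demand: x*(p_x,p_y,I) = 0.5·I/p_x and y* = 0.5·I/p_y.
At p_x=12, p_y=5, I=110: x* = 0.5·110/12 = 4.5833.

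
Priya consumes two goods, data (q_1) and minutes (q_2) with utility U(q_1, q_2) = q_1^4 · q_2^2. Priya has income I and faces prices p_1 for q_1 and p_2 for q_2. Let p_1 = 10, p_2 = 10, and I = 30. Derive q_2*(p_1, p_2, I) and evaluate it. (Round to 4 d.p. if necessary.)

q_2* = 1

MU_q_1/MU_q_2 = (4·q_2)/(2·q_1); tangency sets this equal to p_1/p_2.
So 4·p_2·q_2 = 2·p_1·q_1; combined with the budget, a share 2/3 of income goes to q_1.
Demand: q_1*(p_1,p_2,I) = 2/3·I/p_1 and q_2* = 1/3·I/p_2.
At p_1=10, p_2=10, I=30: q_2* = 1/3·30/10 = 1.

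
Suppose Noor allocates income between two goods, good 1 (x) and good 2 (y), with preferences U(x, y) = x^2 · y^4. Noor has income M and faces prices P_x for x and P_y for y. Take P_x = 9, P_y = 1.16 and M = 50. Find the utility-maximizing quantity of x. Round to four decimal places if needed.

The MRS is (1/2)·y/x. Set MRS = P_x/P_y.
Rearranging, P_y·y = 2·P_x·x. Substituting into the budget gives P_x·x·(1 + 2) = M.
Demand: x*(P_x,P_y,M) = 1/3·M/P_x and y* = 2/3·M/P_y.
At P_x=9, P_y=1.16, M=50: x* = 1/3·50/9 = 1.8519.

x* = 1.8519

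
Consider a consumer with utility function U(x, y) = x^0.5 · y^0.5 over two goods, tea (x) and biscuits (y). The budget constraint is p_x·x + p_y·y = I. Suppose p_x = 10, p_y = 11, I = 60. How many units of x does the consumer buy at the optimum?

x* = 3

MU_x/MU_y = (0.5·y)/(0.5·x); tangency sets this equal to p_x/p_y.
So 0.5·p_y·y = 0.5·p_x·x; combined with the budget, a share 0.5 of income goes to x.
Demand: x*(p_x,p_y,I) = 0.5·I/p_x and y* = 0.5·I/p_y.
At p_x=10, p_y=11, I=60: x* = 0.5·60/10 = 3.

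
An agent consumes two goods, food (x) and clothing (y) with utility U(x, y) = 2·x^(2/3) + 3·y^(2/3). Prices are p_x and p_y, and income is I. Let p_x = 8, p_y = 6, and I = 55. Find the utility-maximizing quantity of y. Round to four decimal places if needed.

y* = 7.8571

MU_x ∝ 2·x^(-1/3), MU_y ∝ 3·y^(-1/3), so MRS = (2/3)·(y/x)^(1/3) = p_x/p_y.
Hence y/x = ((3/2)·p_x/p_y)^(1/(1/3)), i.e. raised to the 3 power.
Substitute y = (y/x)·x into the budget: x* = I/(p_x + p_y·(y/x)).
Numerically y/x = 8, so x* = 55/(8 + 6·8) = 0.9821 and y* = 8·0.9821 = 7.8571.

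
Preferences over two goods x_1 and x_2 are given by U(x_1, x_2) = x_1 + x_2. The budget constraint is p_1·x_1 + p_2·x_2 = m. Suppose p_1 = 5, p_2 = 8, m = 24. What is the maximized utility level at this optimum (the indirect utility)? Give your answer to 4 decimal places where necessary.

V = 4.8

Linear utility — the consumer picks whichever good has higher MU/price: 1/5 = 0.2 vs 1/8 = 0.125.
x_1 gives more utility per dollar, so spend all income on x_1: x_1* = m/p_1, x_2* = 0.
Numerically: x_1* = 4.8, x_2* = 0.
Utility at the optimum: U(4.8, 0) = 4.8.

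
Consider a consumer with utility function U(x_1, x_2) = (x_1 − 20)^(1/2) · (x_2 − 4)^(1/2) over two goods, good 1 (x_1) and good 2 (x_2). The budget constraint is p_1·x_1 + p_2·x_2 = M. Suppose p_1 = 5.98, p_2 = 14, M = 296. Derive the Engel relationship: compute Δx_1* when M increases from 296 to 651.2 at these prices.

Δx_1* = 29.699

Let x_1' = x_1−20, x_2' = x_2−4. MRS = x_2'/x_1' = p_1/p_2.
Substituting into the budget: x_1* = 20 + 0.5·(M − 20·p_1 − 4·p_2)/p_1, and x_2* = 4 + 0.5·(…)/p_2.
Discretionary income = 296 − 20·5.98 − 4·14 = 120.4; x_1* = 20 + 0.5·120.4/5.98 = 30.0669.
At M' = 651.2: x_1* = 59.7659. Change: 59.7659 − 30.0669 = 29.699.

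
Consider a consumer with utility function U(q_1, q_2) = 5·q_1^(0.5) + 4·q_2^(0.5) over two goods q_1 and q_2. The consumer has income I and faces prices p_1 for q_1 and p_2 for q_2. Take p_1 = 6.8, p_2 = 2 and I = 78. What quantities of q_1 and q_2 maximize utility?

Substitute q_2 = (q_2/q_1)·q_1 into the budget: q_1* = I/(p_1 + p_2·(q_2/q_1)).
Numerically q_2/q_1 = 7.3984, so q_1* = 78/(6.8 + 2·7.3984) = 3.6116 and q_2* = 7.3984·3.6116 = 26.7204.

q_1* = 3.6116, q_2* = 26.7204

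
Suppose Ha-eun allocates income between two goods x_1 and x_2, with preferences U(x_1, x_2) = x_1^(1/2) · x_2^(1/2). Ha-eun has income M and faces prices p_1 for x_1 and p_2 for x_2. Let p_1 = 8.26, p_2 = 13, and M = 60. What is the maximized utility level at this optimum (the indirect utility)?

The MRS is x_2/x_1. Set MRS = p_1/p_2.
Rearranging, p_2·x_2 = p_1·x_1. Substituting into the budget gives p_1·x_1·(1 + 1) = M.
Demand: x_1*(p_1,p_2,M) = 0.5·M/p_1 and x_2* = 0.5·M/p_2.
At p_1=8.26, p_2=13, M=60: x_1* = 0.5·60/8.26 = 3.632, x_2* = 2.3077.
Utility at the optimum: U(3.632, 2.3077) = 2.8951.

V = 2.8951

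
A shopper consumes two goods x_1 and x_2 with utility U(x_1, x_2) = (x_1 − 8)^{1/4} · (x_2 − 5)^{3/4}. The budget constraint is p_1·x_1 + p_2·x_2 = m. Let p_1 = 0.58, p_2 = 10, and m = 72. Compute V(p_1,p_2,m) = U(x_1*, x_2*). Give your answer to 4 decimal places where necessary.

V = 2.0159

Discretionary income = 72 − 8·0.58 − 5·10 = 17.36; x_1* = 8 + 0.25·17.36/0.58 = 15.4828; x_2* = 5 + 0.75·17.36/10 = 6.302.
Utility at the optimum: U(15.4828, 6.302) = 2.0159.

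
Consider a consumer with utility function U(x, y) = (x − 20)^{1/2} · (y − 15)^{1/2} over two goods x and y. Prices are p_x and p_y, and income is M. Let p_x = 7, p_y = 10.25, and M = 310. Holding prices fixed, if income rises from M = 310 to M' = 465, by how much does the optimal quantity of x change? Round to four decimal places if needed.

Δx* = 11.0714

This is Cobb-Douglas in (x−20, y−15): tangency gives 0.5·p_y·(y−15) = 0.5·p_x·(x−20).
Substituting into the budget: x* = 20 + 0.5·(M − 20·p_x − 15·p_y)/p_x, and y* = 15 + 0.5·(…)/p_y.
Discretionary income = 310 − 20·7 − 15·10.25 = 16.25; x* = 20 + 0.5·16.25/7 = 21.1607.
At M' = 465: x* = 32.2321. Change: 32.2321 − 21.1607 = 11.0714.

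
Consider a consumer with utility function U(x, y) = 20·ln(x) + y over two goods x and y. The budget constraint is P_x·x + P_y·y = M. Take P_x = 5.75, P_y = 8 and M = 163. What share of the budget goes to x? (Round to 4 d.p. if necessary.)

Set MRS = P_x/P_y: (20/x)/1 = P_x/P_y.
So x*(P_x,P_y) = 20·P_y/P_x, independent of income; and y* = (M − 20·P_y)/P_y.
At the given prices: x* = 20·8/5.75 = 27.8261, and y* = 0.375.
Expenditure on x: 5.75·27.8261 = 160; share = 0.9816.

share on x = 0.9816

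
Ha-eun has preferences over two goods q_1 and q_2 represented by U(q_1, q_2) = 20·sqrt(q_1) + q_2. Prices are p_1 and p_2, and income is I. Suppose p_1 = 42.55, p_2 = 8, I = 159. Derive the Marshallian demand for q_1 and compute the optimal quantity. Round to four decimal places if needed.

Plugging in: q_1* = (10·8/42.55)² = 3.5349.

q_1* = 3.5349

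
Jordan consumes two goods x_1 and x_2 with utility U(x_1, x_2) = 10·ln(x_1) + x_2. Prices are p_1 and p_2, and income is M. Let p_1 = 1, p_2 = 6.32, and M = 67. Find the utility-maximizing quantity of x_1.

x_1* = 63.2

Set MRS = p_1/p_2: (10/x_1)/1 = p_1/p_2.
So x_1*(p_1,p_2) = 10·p_2/p_1, independent of income; and x_2* = (M − 10·p_2)/p_2.
At the given prices: x_1* = 10·6.32/1 = 63.2.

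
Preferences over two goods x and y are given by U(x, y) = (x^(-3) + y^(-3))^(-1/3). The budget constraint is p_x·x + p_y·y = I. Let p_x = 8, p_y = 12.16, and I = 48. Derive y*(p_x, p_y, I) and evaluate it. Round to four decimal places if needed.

y* = 2.2811

Substitute y = (y/x)·x into the budget: x* = I/(p_x + p_y·(y/x)).
Numerically y/x = 0.900615, so x* = 48/(8 + 12.16·0.900615) = 2.5328 and y* = 0.900615·2.5328 = 2.2811.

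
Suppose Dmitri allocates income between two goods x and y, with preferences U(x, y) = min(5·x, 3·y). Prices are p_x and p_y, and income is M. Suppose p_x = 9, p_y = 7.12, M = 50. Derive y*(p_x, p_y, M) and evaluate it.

Leontief preferences: the optimum is at the kink where x/3 = y/5, i.e. y = (5/3)·x.
Budget: p_x·x + p_y·(5/3)·x = M, so (3·p_x + 5·p_y)·x = 3·M.
Demand: x*(p_x,p_y,M) = 3·M/(3·p_x + 5·p_y), y* = 5·M/(3·p_x + 5·p_y).
Here 3·9 + 5·7.12 = 62.6, giving y* = 3.9936.

y* = 3.9936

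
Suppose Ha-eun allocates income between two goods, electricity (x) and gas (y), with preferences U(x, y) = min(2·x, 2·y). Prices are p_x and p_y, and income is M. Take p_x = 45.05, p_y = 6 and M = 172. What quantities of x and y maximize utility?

With perfect complements, no substitution: consume in ratio x:y = 2:2.
Budget: p_x·x + p_y·x = M, so (2·p_x + 2·p_y)·x = 2·M.
Demand: x*(p_x,p_y,M) = 2·M/(2·p_x + 2·p_y), y* = 2·M/(2·p_x + 2·p_y).
Here 2·45.05 + 2·6 = 102.1, giving x* = 3.3692 and y* = 3.3692.

x* = 3.3692, y* = 3.3692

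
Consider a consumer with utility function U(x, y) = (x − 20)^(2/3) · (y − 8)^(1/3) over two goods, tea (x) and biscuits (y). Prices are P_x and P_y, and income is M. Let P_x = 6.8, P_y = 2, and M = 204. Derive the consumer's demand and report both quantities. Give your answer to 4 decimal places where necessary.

MRS = 2·(y−8)/(x−20). Tangency with P_x/P_y gives y−8 = (1/2)·(P_x/P_y)·(x−20).
Substituting into the budget: x* = 20 + 2/3·(M − 20·P_x − 8·P_y)/P_x, and y* = 8 + 1/3·(…)/P_y.
Discretionary income = 204 − 20·6.8 − 8·2 = 52; x* = 20 + 2/3·52/6.8 = 25.098; y* = 8 + 1/3·52/2 = 16.6667.

x* = 25.098, y* = 16.6667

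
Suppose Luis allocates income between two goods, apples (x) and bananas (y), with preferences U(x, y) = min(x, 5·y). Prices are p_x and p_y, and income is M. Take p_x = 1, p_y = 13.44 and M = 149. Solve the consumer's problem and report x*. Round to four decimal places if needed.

Leontief preferences: the optimum is at the kink where x/5 = y/1, i.e. y = (1/5)·x.
Budget: p_x·x + p_y·(1/5)·x = M, so (5·p_x + p_y)·x = 5·M.
Demand: x*(p_x,p_y,M) = 5·M/(5·p_x + p_y), y* = M/(5·p_x + p_y).
Here 5·1 + 13.44 = 18.44, giving x* = 40.4013.

x* = 40.4013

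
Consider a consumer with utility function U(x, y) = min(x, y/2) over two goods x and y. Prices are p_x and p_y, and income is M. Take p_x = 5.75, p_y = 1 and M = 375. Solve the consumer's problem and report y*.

Demand: x*(p_x,p_y,M) = M/(p_x + 2·p_y), y* = 2·M/(p_x + 2·p_y).
Here 5.75 + 2·1 = 7.75, giving y* = 96.7742.

y* = 96.7742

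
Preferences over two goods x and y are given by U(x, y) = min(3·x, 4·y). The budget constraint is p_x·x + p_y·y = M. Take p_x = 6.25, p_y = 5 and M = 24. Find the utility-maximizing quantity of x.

x* = 2.4

Leontief preferences: the optimum is at the kink where x/4 = y/3, i.e. y = (3/4)·x.
Budget: p_x·x + p_y·(3/4)·x = M, so (4·p_x + 3·p_y)·x = 4·M.
Demand: x*(p_x,p_y,M) = 4·M/(4·p_x + 3·p_y), y* = 3·M/(4·p_x + 3·p_y).
Here 4·6.25 + 3·5 = 40, giving x* = 2.4.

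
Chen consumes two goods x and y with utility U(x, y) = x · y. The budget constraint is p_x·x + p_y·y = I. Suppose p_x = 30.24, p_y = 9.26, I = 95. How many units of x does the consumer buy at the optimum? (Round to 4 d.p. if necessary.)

x* = 1.5708

At p_x=30.24, p_y=9.26, I=95: x* = 0.5·95/30.24 = 1.5708.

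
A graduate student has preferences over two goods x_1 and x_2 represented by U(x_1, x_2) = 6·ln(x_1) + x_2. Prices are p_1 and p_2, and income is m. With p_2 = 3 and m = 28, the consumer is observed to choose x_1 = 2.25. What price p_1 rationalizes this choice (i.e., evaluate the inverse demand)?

p_1 = 8

MU_x_1 = 6/x_1, MU_x_2 = 1. Tangency: 6/x_1 = p_1/p_2.
So x_1*(p_1,p_2) = 6·p_2/p_1, independent of income; and x_2* = (m − 6·p_2)/p_2.
Set x_1* = 2.25 in the demand function and solve for p_1: p_1 = 8.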